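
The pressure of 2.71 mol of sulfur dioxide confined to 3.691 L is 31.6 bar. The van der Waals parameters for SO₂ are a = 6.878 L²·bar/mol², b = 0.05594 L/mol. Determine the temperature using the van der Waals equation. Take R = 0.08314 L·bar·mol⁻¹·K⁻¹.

T = (P + a n²/V²)(V − nb)/(nR)
P + a n²/V² = 31.6 + (6.878)(2.71)²/(3.691)² = 35.308 bar
V − nb = 3.691 − (2.71)(0.05594) = 3.5394 L
T = (35.308)(3.5394)/((2.71)(0.08314)) = 554.7 K

T ≈ 554.7 K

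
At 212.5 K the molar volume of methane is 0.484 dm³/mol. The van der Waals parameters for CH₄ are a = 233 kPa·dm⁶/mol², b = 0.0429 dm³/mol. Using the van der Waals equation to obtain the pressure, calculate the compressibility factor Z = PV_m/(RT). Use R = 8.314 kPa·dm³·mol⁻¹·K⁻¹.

Z ≈ 0.8248

P = RT/(V_m − b) − a/V_m² = (8.314)(212.5)/(0.484 − 0.0429) − 233/(0.484)²
  = 1766.7/0.44110 − 994.64 = 4005.2 − 994.64 = 3010.6 kPa
Z = PV_m/(RT) = (3010.6)(0.484)/((8.314)(212.5)) = 1457.1/1766.7 = 0.8248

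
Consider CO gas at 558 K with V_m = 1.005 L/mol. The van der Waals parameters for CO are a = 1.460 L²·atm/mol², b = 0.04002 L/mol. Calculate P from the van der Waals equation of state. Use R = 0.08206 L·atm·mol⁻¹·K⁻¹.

P = RT/(V_m − b) − a/V_m²
RT/(V_m − b) = (0.08206)(558)/(1.005 − 0.04002) = 45.789/0.96498 = 47.451 atm
a/V_m² = 1.460/(1.005)² = 1.4455 atm
P = 47.451 − 1.4455 = 46.01 atm

P ≈ 46.01 atm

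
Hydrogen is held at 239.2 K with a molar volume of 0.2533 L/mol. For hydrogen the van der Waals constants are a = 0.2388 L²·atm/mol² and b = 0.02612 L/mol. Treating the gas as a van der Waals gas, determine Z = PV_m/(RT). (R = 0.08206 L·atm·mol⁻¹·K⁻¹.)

Z ≈ 1.067

P = RT/(V_m − b) − a/V_m² = (0.08206)(239.2)/(0.2533 − 0.02612) − 0.2388/(0.2533)²
  = 19.629/0.22718 − 3.7219 = 86.403 − 3.7219 = 82.681 atm
Z = PV_m/(RT) = (82.681)(0.2533)/((0.08206)(239.2)) = 20.943/19.629 = 1.067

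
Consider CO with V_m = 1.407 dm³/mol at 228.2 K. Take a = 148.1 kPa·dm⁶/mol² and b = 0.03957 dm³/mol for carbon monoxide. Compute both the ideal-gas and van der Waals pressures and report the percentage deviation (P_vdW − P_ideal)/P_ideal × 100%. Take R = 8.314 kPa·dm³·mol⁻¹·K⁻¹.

Ideal: P_ideal = RT/V_m = (8.314)(228.2)/1.407 = 1348.44 kPa
vdW: P = RT/(V_m − b) − a/V_m² = 1897.25/1.36743 − 148.1/1.97965 = 1387.46 − 74.8112 = 1312.65 kPa
% deviation = (1312.65 − 1348.44)/1348.44 × 100% = -2.65%

-2.65 %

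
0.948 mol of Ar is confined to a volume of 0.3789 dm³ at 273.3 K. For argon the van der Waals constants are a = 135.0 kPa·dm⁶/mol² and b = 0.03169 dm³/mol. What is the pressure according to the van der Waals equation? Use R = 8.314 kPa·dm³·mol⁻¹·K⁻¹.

P = nRT/(V − nb) − a n²/V²
nRT/(V − nb) = (0.948)(8.314)(273.3)/(0.3789 − 0.948×0.03169) = 2154.1/0.34886 = 6174.7 kPa
a n²/V² = (135.0)(0.948)²/(0.3789)² = 845.09 kPa
P = 6174.7 − 845.09 = 5330 kPa

P ≈ 5330 kPa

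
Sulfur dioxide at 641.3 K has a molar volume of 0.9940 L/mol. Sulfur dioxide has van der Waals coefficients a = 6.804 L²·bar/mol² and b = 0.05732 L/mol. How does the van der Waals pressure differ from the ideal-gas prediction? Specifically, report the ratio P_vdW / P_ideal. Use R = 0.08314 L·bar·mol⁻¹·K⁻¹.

P_vdW / P_ideal ≈ 0.9328

Ideal: P_ideal = RT/V_m = (0.08314)(641.3)/0.9940 = 53.6395 bar
vdW: P = RT/(V_m − b) − a/V_m² = 53.3177/0.936680 − 6.804/0.988036 = 56.9220 − 6.88639 = 50.0356 bar
Ratio = 50.0356/53.6395 = 0.9328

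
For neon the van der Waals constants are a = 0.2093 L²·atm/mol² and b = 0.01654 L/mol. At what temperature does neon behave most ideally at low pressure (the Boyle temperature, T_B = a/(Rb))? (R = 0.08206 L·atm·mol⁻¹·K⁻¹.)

For a van der Waals gas the second virial coefficient B₂ = b − a/(RT) vanishes at T_B = a/(Rb).
T_B = 0.2093/(0.08206×0.01654) = 0.2093/0.0013573 = 154.2 K

T_B ≈ 154.2 K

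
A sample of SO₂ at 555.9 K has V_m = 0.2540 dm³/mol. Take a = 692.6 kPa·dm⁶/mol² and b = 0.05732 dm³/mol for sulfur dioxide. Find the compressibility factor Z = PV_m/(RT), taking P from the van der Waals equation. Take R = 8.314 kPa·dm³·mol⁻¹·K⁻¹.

Z ≈ 0.7015

P = RT/(V_m − b) − a/V_m² = (8.314)(555.9)/(0.2540 − 0.05732) − 692.6/(0.2540)²
  = 4621.8/0.19668 − 10735 = 23499 − 10735 = 12764 kPa
Z = PV_m/(RT) = (12764)(0.2540)/((8.314)(555.9)) = 3242.1/4621.8 = 0.7015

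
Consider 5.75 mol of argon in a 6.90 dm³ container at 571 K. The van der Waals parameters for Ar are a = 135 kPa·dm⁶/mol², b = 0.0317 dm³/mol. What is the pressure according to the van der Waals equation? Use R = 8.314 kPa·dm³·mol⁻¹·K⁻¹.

P ≈ 3970 kPa

P = nRT/(V − nb) − a n²/V²
nRT/(V − nb) = (5.75)(8.314)(571)/(6.90 − 5.75×0.0317) = 27297/6.7177 = 4063.4 kPa
a n²/V² = (135)(5.75)²/(6.90)² = 93.750 kPa
P = 4063.4 − 93.750 = 3970 kPa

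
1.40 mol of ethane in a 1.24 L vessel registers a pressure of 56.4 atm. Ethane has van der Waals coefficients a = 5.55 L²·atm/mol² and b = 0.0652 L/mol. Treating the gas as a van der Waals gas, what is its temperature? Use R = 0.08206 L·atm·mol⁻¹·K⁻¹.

T ≈ 634.7 K

T = (P + a n²/V²)(V − nb)/(nR)
P + a n²/V² = 56.4 + (5.55)(1.40)²/(1.24)² = 63.475 atm
V − nb = 1.24 − (1.40)(0.0652) = 1.1487 L
T = (63.475)(1.1487)/((1.40)(0.08206)) = 634.7 K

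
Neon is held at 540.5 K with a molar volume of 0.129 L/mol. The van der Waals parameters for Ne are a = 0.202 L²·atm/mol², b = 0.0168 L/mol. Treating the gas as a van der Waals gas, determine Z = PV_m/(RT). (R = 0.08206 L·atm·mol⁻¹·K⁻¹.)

P = RT/(V_m − b) − a/V_m² = (0.08206)(540.5)/(0.129 − 0.0168) − 0.202/(0.129)²
  = 44.353/0.11220 − 12.139 = 395.30 − 12.139 = 383.16 atm
Z = PV_m/(RT) = (383.16)(0.129)/((0.08206)(540.5)) = 49.428/44.353 = 1.114

Z ≈ 1.114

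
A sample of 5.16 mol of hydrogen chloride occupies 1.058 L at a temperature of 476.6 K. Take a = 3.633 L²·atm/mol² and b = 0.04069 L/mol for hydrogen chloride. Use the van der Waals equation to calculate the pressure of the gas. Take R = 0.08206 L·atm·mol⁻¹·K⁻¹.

P = nRT/(V − nb) − a n²/V²
nRT/(V − nb) = (5.16)(0.08206)(476.6)/(1.058 − 5.16×0.04069) = 201.81/0.84804 = 237.97 atm
a n²/V² = (3.633)(5.16)²/(1.058)² = 86.416 atm
P = 237.97 − 86.416 = 151.6 atm

P ≈ 151.6 atm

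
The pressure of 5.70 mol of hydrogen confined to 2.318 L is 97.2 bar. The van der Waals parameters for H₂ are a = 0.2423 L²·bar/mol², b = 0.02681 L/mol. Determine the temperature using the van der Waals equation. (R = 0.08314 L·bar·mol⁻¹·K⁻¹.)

T ≈ 450.8 K

T = (P + a n²/V²)(V − nb)/(nR)
P + a n²/V² = 97.2 + (0.2423)(5.70)²/(2.318)² = 98.665 bar
V − nb = 2.318 − (5.70)(0.02681) = 2.1652 L
T = (98.665)(2.1652)/((5.70)(0.08314)) = 450.8 K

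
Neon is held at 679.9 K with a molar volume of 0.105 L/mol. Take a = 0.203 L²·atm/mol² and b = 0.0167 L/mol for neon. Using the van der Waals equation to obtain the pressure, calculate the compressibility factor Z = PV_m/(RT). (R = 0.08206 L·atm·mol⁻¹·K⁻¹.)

Z ≈ 1.154

P = RT/(V_m − b) − a/V_m² = (0.08206)(679.9)/(0.105 − 0.0167) − 0.203/(0.105)²
  = 55.793/0.088300 − 18.413 = 631.86 − 18.413 = 613.45 atm
Z = PV_m/(RT) = (613.45)(0.105)/((0.08206)(679.9)) = 64.412/55.793 = 1.154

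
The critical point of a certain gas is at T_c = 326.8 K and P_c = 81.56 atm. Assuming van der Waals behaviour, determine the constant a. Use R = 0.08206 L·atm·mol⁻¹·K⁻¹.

From T_c = 8a/(27Rb) and P_c = a/(27b²): a = 27 R² T_c²/(64 P_c).
a = 27×(0.08206)²×(326.8)²/(64×81.56) = 19417/5219.8 = 3.720 L²·atm/mol²

a ≈ 3.720 L²·atm/mol²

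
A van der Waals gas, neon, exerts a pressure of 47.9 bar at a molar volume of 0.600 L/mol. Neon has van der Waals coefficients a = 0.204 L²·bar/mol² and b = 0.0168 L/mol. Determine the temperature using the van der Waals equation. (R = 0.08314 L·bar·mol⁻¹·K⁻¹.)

T = (P + a/V_m²)(V_m − b)/R
P + a/V_m² = 47.9 + 0.204/(0.600)² = 48.467 bar
V_m − b = 0.600 − 0.0168 = 0.58320 L/mol
T = (48.467)(0.58320)/0.08314 = 340.0 K

T ≈ 340.0 K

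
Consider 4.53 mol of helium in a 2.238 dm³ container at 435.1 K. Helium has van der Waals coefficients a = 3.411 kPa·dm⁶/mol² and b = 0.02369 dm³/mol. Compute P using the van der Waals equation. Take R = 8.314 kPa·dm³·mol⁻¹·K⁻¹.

P = nRT/(V − nb) − a n²/V²
nRT/(V − nb) = (4.53)(8.314)(435.1)/(2.238 − 4.53×0.02369) = 16387/2.1307 = 7690.9 kPa
a n²/V² = (3.411)(4.53)²/(2.238)² = 13.975 kPa
P = 7690.9 − 13.975 = 7677 kPa

P ≈ 7677 kPa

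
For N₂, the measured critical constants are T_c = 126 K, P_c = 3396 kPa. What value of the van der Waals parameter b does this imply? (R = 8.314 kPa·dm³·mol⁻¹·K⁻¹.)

b ≈ 0.03856 dm³/mol

From T_c = 8a/(27Rb) and P_c = a/(27b²): b = R T_c/(8 P_c).
b = (8.314)(126)/(8×3396) = 1047.6/27168 = 0.03856 dm³/mol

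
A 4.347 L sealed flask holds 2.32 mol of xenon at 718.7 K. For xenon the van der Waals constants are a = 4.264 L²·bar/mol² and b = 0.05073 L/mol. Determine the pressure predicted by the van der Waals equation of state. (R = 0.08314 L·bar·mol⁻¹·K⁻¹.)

P = nRT/(V − nb) − a n²/V²
nRT/(V − nb) = (2.32)(0.08314)(718.7)/(4.347 − 2.32×0.05073) = 138.63/4.2293 = 32.778 bar
a n²/V² = (4.264)(2.32)²/(4.347)² = 1.2145 bar
P = 32.778 − 1.2145 = 31.56 bar

P ≈ 31.56 bar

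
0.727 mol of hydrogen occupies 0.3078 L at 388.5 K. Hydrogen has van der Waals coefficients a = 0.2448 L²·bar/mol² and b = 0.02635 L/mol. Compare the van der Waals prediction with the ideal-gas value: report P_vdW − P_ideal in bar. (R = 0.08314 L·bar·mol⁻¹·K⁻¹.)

Ideal: P_ideal = nRT/V = (0.727)(0.08314)(388.5)/0.3078 = 76.2899 bar
vdW: P = nRT/(V − nb) − a n²/V² = 23.4820/0.288644 − 0.129384/0.0947408 = 81.3528 − 1.36566 = 79.9871 bar
ΔP = 79.9871 − 76.2899 = 3.697 bar

ΔP ≈ 3.697 bar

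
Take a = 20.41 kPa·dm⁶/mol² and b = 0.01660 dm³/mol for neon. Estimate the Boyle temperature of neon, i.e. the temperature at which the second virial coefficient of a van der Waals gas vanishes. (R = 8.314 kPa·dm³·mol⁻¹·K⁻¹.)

For a van der Waals gas the second virial coefficient B₂ = b − a/(RT) vanishes at T_B = a/(Rb).
T_B = 20.41/(8.314×0.01660) = 20.41/0.13801 = 147.9 K

T_B ≈ 147.9 K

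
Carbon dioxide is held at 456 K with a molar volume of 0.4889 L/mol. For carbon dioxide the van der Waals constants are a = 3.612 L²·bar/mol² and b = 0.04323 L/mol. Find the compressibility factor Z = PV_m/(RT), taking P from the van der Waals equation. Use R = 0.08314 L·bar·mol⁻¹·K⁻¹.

Z ≈ 0.9021

P = RT/(V_m − b) − a/V_m² = (0.08314)(456)/(0.4889 − 0.04323) − 3.612/(0.4889)²
  = 37.912/0.44567 − 15.112 = 85.067 − 15.112 = 69.955 bar
Z = PV_m/(RT) = (69.955)(0.4889)/((0.08314)(456)) = 34.201/37.912 = 0.9021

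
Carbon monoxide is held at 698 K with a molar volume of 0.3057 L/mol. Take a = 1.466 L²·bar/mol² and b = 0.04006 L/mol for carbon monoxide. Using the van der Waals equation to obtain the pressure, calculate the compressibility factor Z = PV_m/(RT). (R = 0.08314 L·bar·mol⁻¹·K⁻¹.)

P = RT/(V_m − b) − a/V_m² = (0.08314)(698)/(0.3057 − 0.04006) − 1.466/(0.3057)²
  = 58.032/0.26564 − 15.687 = 218.46 − 15.687 = 202.77 bar
Z = PV_m/(RT) = (202.77)(0.3057)/((0.08314)(698)) = 61.987/58.032 = 1.068

Z ≈ 1.068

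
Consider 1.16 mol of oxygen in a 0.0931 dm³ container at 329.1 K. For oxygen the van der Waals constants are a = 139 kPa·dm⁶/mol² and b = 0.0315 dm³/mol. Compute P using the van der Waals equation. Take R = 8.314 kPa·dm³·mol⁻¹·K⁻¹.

P ≈ 34537 kPa

P = nRT/(V − nb) − a n²/V²
nRT/(V − nb) = (1.16)(8.314)(329.1)/(0.0931 − 1.16×0.0315) = 3173.9/0.056560 = 56116 kPa
a n²/V² = (139)(1.16)²/(0.0931)² = 21579 kPa
P = 56116 − 21579 = 34537 kPa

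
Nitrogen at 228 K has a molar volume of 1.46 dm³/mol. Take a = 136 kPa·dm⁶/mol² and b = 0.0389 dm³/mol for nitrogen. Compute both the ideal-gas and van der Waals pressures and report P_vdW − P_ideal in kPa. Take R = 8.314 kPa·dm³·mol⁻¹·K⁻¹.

Ideal: P_ideal = RT/V_m = (8.314)(228)/1.46 = 1298.35 kPa
vdW: P = RT/(V_m − b) − a/V_m² = 1895.59/1.42110 − 136/2.13160 = 1333.89 − 63.8018 = 1270.09 kPa
ΔP = 1270.09 − 1298.35 = -28.3 kPa

ΔP ≈ -28.3 kPa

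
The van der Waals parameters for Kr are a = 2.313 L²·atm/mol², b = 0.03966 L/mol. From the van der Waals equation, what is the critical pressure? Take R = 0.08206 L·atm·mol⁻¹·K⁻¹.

For a van der Waals gas, P_c = a/(27b²).
P_c = 2.313/(27×(0.03966)²) = 2.313/0.042469 = 54.46 atm

P_c ≈ 54.46 atm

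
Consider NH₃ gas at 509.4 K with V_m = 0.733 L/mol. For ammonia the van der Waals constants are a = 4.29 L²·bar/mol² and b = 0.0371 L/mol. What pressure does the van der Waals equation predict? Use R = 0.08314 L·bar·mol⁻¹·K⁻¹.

P = RT/(V_m − b) − a/V_m²
RT/(V_m − b) = (0.08314)(509.4)/(0.733 − 0.0371) = 42.352/0.69590 = 60.859 bar
a/V_m² = 4.29/(0.733)² = 7.9845 bar
P = 60.859 − 7.9845 = 52.87 bar

P ≈ 52.87 bar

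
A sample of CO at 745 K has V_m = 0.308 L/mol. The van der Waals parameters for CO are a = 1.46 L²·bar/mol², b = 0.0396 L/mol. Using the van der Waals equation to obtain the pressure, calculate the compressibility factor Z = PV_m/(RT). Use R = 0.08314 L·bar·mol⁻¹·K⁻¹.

P = RT/(V_m − b) − a/V_m² = (0.08314)(745)/(0.308 − 0.0396) − 1.46/(0.308)²
  = 61.939/0.26840 − 15.390 = 230.77 − 15.390 = 215.38 bar
Z = PV_m/(RT) = (215.38)(0.308)/((0.08314)(745)) = 66.337/61.939 = 1.071

Z ≈ 1.071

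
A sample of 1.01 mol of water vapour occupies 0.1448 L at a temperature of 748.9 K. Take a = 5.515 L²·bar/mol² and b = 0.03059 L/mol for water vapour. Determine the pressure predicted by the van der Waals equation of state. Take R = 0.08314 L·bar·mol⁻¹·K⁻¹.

P = nRT/(V − nb) − a n²/V²
nRT/(V − nb) = (1.01)(0.08314)(748.9)/(0.1448 − 1.01×0.03059) = 62.886/0.11390 = 552.12 bar
a n²/V² = (5.515)(1.01)²/(0.1448)² = 268.32 bar
P = 552.12 − 268.32 = 283.8 bar

P ≈ 283.8 bar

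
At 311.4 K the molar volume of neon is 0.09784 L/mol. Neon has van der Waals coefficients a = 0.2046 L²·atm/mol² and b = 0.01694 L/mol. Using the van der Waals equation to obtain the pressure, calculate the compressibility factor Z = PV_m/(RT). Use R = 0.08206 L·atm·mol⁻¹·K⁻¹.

Z ≈ 1.128

P = RT/(V_m − b) − a/V_m² = (0.08206)(311.4)/(0.09784 − 0.01694) − 0.2046/(0.09784)²
  = 25.553/0.080900 − 21.373 = 315.86 − 21.373 = 294.49 atm
Z = PV_m/(RT) = (294.49)(0.09784)/((0.08206)(311.4)) = 28.813/25.553 = 1.128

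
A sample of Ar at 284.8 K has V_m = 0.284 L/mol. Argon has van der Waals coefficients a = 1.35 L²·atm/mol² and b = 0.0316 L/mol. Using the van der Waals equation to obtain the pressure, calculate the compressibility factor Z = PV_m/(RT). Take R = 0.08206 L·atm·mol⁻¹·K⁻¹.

P = RT/(V_m − b) − a/V_m² = (0.08206)(284.8)/(0.284 − 0.0316) − 1.35/(0.284)²
  = 23.371/0.25240 − 16.738 = 92.595 − 16.738 = 75.857 atm
Z = PV_m/(RT) = (75.857)(0.284)/((0.08206)(284.8)) = 21.543/23.371 = 0.9218

Z ≈ 0.9218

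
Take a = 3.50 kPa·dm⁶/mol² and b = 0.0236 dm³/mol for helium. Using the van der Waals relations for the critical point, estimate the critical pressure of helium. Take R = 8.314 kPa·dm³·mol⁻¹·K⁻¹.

P_c ≈ 232.7 kPa

For a van der Waals gas, P_c = a/(27b²).
P_c = 3.50/(27×(0.0236)²) = 3.50/0.015038 = 232.7 kPa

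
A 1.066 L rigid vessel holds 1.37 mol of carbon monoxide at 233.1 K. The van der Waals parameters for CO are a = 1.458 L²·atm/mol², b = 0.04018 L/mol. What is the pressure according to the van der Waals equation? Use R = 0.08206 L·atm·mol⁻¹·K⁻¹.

P ≈ 23.51 atm

P = nRT/(V − nb) − a n²/V²
nRT/(V − nb) = (1.37)(0.08206)(233.1)/(1.066 − 1.37×0.04018) = 26.206/1.0110 = 25.921 atm
a n²/V² = (1.458)(1.37)²/(1.066)² = 2.4082 atm
P = 25.921 − 2.4082 = 23.51 atm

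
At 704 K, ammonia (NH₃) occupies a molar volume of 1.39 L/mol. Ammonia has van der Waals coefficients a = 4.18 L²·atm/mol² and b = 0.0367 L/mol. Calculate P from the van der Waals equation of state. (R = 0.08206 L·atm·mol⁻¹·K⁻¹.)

P = RT/(V_m − b) − a/V_m²
RT/(V_m − b) = (0.08206)(704)/(1.39 − 0.0367) = 57.770/1.3533 = 42.688 atm
a/V_m² = 4.18/(1.39)² = 2.1634 atm
P = 42.688 − 2.1634 = 40.52 atm

P ≈ 40.52 atm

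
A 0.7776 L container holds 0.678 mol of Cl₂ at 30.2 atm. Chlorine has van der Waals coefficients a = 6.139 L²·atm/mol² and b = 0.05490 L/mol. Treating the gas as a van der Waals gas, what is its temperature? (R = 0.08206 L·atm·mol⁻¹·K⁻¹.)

T ≈ 464.0 K

T = (P + a n²/V²)(V − nb)/(nR)
P + a n²/V² = 30.2 + (6.139)(0.678)²/(0.7776)² = 34.867 atm
V − nb = 0.7776 − (0.678)(0.05490) = 0.74038 L
T = (34.867)(0.74038)/((0.678)(0.08206)) = 464.0 K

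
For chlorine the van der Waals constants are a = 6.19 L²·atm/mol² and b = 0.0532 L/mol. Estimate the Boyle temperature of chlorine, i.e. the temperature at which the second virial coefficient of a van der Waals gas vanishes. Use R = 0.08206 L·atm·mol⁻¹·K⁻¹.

For a van der Waals gas the second virial coefficient B₂ = b − a/(RT) vanishes at T_B = a/(Rb).
T_B = 6.19/(0.08206×0.0532) = 6.19/0.0043656 = 1418 K

T_B ≈ 1418 K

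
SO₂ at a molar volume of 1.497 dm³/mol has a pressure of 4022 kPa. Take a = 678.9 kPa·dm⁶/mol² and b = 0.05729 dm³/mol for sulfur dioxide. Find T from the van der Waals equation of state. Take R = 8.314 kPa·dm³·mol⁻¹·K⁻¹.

T = (P + a/V_m²)(V_m − b)/R
P + a/V_m² = 4022 + 678.9/(1.497)² = 4324.9 kPa
V_m − b = 1.497 − 0.05729 = 1.4397 dm³/mol
T = (4324.9)(1.4397)/8.314 = 748.9 K

T ≈ 748.9 K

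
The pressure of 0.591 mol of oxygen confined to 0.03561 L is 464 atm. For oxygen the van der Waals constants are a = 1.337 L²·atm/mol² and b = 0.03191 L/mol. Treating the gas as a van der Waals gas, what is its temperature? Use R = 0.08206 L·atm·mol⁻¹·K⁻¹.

T = (P + a n²/V²)(V − nb)/(nR)
P + a n²/V² = 464 + (1.337)(0.591)²/(0.03561)² = 832.27 atm
V − nb = 0.03561 − (0.591)(0.03191) = 0.016751 L
T = (832.27)(0.016751)/((0.591)(0.08206)) = 287.5 K

T ≈ 287.5 K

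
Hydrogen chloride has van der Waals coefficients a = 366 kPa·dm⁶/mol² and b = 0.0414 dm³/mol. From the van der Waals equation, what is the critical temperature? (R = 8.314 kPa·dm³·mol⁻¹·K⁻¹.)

For a van der Waals gas, T_c = 8a/(27Rb).
T_c = 8×366/(27×8.314×0.0414) = 2928.0/9.2934 = 315.1 K

T_c ≈ 315.1 K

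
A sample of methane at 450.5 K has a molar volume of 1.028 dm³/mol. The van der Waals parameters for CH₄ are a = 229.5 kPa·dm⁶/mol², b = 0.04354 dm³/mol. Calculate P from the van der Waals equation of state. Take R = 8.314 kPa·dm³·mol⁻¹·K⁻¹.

P = RT/(V_m − b) − a/V_m²
RT/(V_m − b) = (8.314)(450.5)/(1.028 − 0.04354) = 3745.5/0.98446 = 3804.6 kPa
a/V_m² = 229.5/(1.028)² = 217.17 kPa
P = 3804.6 − 217.17 = 3587 kPa

P ≈ 3587 kPa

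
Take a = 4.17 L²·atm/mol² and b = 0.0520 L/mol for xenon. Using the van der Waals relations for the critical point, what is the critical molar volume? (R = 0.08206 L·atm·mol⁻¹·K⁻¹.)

For a van der Waals gas, V_m,c = 3b.
V_m,c = 3×0.0520 = 0.1560 L/mol

V_m,c ≈ 0.1560 L/mol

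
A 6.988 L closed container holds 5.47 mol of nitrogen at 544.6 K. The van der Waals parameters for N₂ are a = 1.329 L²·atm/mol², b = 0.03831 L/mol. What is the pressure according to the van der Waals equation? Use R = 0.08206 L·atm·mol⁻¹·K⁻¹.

P = nRT/(V − nb) − a n²/V²
nRT/(V − nb) = (5.47)(0.08206)(544.6)/(6.988 − 5.47×0.03831) = 244.45/6.7784 = 36.063 atm
a n²/V² = (1.329)(5.47)²/(6.988)² = 0.81432 atm
P = 36.063 − 0.81432 = 35.25 atm

P ≈ 35.25 atm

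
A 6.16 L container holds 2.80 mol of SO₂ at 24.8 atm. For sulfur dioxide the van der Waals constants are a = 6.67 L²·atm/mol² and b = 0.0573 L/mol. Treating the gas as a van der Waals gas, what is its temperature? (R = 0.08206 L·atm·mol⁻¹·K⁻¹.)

T = (P + a n²/V²)(V − nb)/(nR)
P + a n²/V² = 24.8 + (6.67)(2.80)²/(6.16)² = 26.178 atm
V − nb = 6.16 − (2.80)(0.0573) = 5.9996 L
T = (26.178)(5.9996)/((2.80)(0.08206)) = 683.5 K

T ≈ 683.5 K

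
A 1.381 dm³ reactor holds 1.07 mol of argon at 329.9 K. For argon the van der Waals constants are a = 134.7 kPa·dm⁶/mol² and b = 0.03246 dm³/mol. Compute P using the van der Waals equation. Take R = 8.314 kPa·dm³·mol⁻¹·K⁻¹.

P ≈ 2099 kPa

P = nRT/(V − nb) − a n²/V²
nRT/(V − nb) = (1.07)(8.314)(329.9)/(1.381 − 1.07×0.03246) = 2934.8/1.3463 = 2179.9 kPa
a n²/V² = (134.7)(1.07)²/(1.381)² = 80.863 kPa
P = 2179.9 − 80.863 = 2099 kPa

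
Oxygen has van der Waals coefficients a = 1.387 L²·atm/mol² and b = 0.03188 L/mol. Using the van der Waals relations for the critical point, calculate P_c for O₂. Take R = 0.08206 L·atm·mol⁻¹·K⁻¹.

For a van der Waals gas, P_c = a/(27b²).
P_c = 1.387/(27×(0.03188)²) = 1.387/0.027441 = 50.54 atm

P_c ≈ 50.54 atm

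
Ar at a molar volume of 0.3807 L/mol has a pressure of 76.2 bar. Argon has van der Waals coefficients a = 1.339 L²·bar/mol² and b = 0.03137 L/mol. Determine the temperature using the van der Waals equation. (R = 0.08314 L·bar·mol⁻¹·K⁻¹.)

T = (P + a/V_m²)(V_m − b)/R
P + a/V_m² = 76.2 + 1.339/(0.3807)² = 85.439 bar
V_m − b = 0.3807 − 0.03137 = 0.34933 L/mol
T = (85.439)(0.34933)/0.08314 = 359.0 K

T ≈ 359.0 K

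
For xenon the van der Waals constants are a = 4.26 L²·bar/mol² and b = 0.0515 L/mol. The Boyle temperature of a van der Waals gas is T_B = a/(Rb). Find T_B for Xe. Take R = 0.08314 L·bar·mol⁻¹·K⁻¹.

For a van der Waals gas the second virial coefficient B₂ = b − a/(RT) vanishes at T_B = a/(Rb).
T_B = 4.26/(0.08314×0.0515) = 4.26/0.0042817 = 994.9 K

T_B ≈ 994.9 K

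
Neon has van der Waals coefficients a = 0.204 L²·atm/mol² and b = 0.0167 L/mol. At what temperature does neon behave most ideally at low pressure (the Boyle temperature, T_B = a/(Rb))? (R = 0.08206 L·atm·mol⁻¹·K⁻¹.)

T_B ≈ 148.9 K

For a van der Waals gas the second virial coefficient B₂ = b − a/(RT) vanishes at T_B = a/(Rb).
T_B = 0.204/(0.08206×0.0167) = 0.204/0.0013704 = 148.9 K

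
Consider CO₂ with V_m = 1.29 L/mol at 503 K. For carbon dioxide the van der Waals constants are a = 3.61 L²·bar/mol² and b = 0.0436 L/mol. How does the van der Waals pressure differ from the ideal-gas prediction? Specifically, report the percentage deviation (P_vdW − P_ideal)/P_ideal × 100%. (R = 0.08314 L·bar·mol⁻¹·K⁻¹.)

-3.19 %

Ideal: P_ideal = RT/V_m = (0.08314)(503)/1.29 = 32.4182 bar
vdW: P = RT/(V_m − b) − a/V_m² = 41.8194/1.24640 − 3.61/1.66410 = 33.5522 − 2.16934 = 31.3829 bar
% deviation = (31.3829 − 32.4182)/32.4182 × 100% = -3.19%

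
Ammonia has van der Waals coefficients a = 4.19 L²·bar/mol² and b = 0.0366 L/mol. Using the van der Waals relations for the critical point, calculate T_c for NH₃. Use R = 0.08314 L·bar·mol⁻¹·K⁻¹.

T_c ≈ 408.0 K

For a van der Waals gas, T_c = 8a/(27Rb).
T_c = 8×4.19/(27×0.08314×0.0366) = 33.520/0.082159 = 408.0 K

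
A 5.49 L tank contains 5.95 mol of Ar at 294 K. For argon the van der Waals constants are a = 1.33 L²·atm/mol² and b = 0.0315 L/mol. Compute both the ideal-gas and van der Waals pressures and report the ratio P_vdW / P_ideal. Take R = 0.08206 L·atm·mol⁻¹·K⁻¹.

P_vdW / P_ideal ≈ 0.9756

Ideal: P_ideal = nRT/V = (5.95)(0.08206)(294)/5.49 = 26.1471 atm
vdW: P = nRT/(V − nb) − a n²/V² = 143.548/5.30258 − 47.0853/30.1401 = 27.0714 − 1.56221 = 25.5092 atm
Ratio = 25.5092/26.1471 = 0.9756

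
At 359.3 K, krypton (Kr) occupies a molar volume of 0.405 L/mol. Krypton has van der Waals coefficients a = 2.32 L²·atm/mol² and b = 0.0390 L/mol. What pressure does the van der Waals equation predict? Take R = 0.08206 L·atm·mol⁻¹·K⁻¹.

P ≈ 66.41 atm

P = RT/(V_m − b) − a/V_m²
RT/(V_m − b) = (0.08206)(359.3)/(0.405 − 0.0390) = 29.484/0.36600 = 80.557 atm
a/V_m² = 2.32/(0.405)² = 14.144 atm
P = 80.557 − 14.144 = 66.41 atm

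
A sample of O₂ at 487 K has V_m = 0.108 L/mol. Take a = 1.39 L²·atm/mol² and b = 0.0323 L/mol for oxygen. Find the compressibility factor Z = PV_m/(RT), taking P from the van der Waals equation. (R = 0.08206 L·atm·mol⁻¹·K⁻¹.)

P = RT/(V_m − b) − a/V_m² = (0.08206)(487)/(0.108 − 0.0323) − 1.39/(0.108)²
  = 39.963/0.075700 − 119.17 = 527.91 − 119.17 = 408.74 atm
Z = PV_m/(RT) = (408.74)(0.108)/((0.08206)(487)) = 44.144/39.963 = 1.105

Z ≈ 1.105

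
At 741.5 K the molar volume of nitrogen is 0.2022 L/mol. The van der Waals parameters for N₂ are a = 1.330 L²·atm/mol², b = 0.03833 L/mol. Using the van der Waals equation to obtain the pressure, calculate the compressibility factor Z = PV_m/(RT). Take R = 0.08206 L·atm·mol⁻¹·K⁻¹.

P = RT/(V_m − b) − a/V_m² = (0.08206)(741.5)/(0.2022 − 0.03833) − 1.330/(0.2022)²
  = 60.847/0.16387 − 32.530 = 371.31 − 32.530 = 338.78 atm
Z = PV_m/(RT) = (338.78)(0.2022)/((0.08206)(741.5)) = 68.501/60.847 = 1.126

Z ≈ 1.126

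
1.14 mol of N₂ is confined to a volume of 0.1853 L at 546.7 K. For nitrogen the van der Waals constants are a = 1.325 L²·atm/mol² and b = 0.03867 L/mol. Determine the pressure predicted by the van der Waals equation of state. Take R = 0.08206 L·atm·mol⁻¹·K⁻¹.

P ≈ 312.0 atm

P = nRT/(V − nb) − a n²/V²
nRT/(V − nb) = (1.14)(0.08206)(546.7)/(0.1853 − 1.14×0.03867) = 51.143/0.14122 = 362.15 atm
a n²/V² = (1.325)(1.14)²/(0.1853)² = 50.150 atm
P = 362.15 − 50.150 = 312.0 atm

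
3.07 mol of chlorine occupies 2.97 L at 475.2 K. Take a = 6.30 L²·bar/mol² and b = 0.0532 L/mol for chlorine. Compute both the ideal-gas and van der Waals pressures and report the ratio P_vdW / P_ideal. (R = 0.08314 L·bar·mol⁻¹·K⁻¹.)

P_vdW / P_ideal ≈ 0.8934

Ideal: P_ideal = nRT/V = (3.07)(0.08314)(475.2)/2.97 = 40.8384 bar
vdW: P = nRT/(V − nb) − a n²/V² = 121.290/2.80668 − 59.3769/8.82090 = 43.2148 − 6.73139 = 36.4834 bar
Ratio = 36.4834/40.8384 = 0.8934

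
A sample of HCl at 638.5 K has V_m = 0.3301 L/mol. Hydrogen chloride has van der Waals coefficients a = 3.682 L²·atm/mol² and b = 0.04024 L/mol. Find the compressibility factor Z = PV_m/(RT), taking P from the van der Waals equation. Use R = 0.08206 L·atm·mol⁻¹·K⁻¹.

Z ≈ 0.9259

P = RT/(V_m − b) − a/V_m² = (0.08206)(638.5)/(0.3301 − 0.04024) − 3.682/(0.3301)²
  = 52.395/0.28986 − 33.790 = 180.76 − 33.790 = 146.97 atm
Z = PV_m/(RT) = (146.97)(0.3301)/((0.08206)(638.5)) = 48.515/52.395 = 0.9259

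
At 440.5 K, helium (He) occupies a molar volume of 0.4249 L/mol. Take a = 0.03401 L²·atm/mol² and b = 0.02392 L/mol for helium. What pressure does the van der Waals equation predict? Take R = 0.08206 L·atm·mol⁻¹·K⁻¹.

P ≈ 89.96 atm

P = RT/(V_m − b) − a/V_m²
RT/(V_m − b) = (0.08206)(440.5)/(0.4249 − 0.02392) = 36.147/0.40098 = 90.147 atm
a/V_m² = 0.03401/(0.4249)² = 0.18838 atm
P = 90.147 − 0.18838 = 89.96 atm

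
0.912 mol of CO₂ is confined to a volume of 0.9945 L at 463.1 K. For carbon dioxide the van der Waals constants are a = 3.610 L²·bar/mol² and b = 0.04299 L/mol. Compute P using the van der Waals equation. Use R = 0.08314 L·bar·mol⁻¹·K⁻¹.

P ≈ 33.72 bar

P = nRT/(V − nb) − a n²/V²
nRT/(V − nb) = (0.912)(0.08314)(463.1)/(0.9945 − 0.912×0.04299) = 35.114/0.95529 = 36.757 bar
a n²/V² = (3.610)(0.912)²/(0.9945)² = 3.0359 bar
P = 36.757 − 3.0359 = 33.72 bar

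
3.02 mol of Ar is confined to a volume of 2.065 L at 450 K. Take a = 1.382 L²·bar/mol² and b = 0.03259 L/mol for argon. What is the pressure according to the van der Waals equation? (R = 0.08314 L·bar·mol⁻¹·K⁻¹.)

P = nRT/(V − nb) − a n²/V²
nRT/(V − nb) = (3.02)(0.08314)(450)/(2.065 − 3.02×0.03259) = 112.99/1.9666 = 57.454 bar
a n²/V² = (1.382)(3.02)²/(2.065)² = 2.9558 bar
P = 57.454 − 2.9558 = 54.50 bar

P ≈ 54.50 bar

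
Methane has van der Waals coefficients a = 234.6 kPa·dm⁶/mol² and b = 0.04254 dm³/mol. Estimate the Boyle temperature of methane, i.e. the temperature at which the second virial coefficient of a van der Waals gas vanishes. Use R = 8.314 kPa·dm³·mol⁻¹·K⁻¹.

For a van der Waals gas the second virial coefficient B₂ = b − a/(RT) vanishes at T_B = a/(Rb).
T_B = 234.6/(8.314×0.04254) = 234.6/0.35368 = 663.3 K

T_B ≈ 663.3 K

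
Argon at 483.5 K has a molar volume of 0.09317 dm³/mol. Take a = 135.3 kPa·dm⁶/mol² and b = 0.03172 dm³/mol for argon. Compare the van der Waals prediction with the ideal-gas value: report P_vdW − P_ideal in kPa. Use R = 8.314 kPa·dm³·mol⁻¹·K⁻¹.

Ideal: P_ideal = RT/V_m = (8.314)(483.5)/0.09317 = 43145.0 kPa
vdW: P = RT/(V_m − b) − a/V_m² = 4019.82/0.0614500 − 135.3/0.00868065 = 65416.1 − 15586.4 = 49829.7 kPa
ΔP = 49829.7 − 43145.0 = 6685 kPa

ΔP ≈ 6685 kPa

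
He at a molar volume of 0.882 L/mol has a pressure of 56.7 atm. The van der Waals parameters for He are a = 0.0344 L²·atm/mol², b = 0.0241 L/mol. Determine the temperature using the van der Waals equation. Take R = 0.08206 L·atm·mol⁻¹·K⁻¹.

T ≈ 593.2 K

T = (P + a/V_m²)(V_m − b)/R
P + a/V_m² = 56.7 + 0.0344/(0.882)² = 56.744 atm
V_m − b = 0.882 − 0.0241 = 0.85790 L/mol
T = (56.744)(0.85790)/0.08206 = 593.2 K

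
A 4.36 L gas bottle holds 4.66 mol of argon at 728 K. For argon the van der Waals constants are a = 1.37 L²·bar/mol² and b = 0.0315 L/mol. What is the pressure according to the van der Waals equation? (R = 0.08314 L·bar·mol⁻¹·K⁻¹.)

P ≈ 65.38 bar

P = nRT/(V − nb) − a n²/V²
nRT/(V − nb) = (4.66)(0.08314)(728)/(4.36 − 4.66×0.0315) = 282.05/4.2132 = 66.944 bar
a n²/V² = (1.37)(4.66)²/(4.36)² = 1.5650 bar
P = 66.944 − 1.5650 = 65.38 bar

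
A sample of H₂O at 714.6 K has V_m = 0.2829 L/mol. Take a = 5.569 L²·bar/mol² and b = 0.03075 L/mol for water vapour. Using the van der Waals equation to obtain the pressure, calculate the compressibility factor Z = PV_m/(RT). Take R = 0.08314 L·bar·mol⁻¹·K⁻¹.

Z ≈ 0.7906

P = RT/(V_m − b) − a/V_m² = (0.08314)(714.6)/(0.2829 − 0.03075) − 5.569/(0.2829)²
  = 59.412/0.25215 − 69.584 = 235.62 − 69.584 = 166.04 bar
Z = PV_m/(RT) = (166.04)(0.2829)/((0.08314)(714.6)) = 46.973/59.412 = 0.7906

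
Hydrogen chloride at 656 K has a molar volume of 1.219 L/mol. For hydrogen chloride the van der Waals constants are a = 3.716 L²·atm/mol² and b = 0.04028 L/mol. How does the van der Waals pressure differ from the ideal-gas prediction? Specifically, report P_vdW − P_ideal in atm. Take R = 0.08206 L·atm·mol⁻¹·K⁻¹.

ΔP ≈ -0.992 atm

Ideal: P_ideal = RT/V_m = (0.08206)(656)/1.219 = 44.1603 atm
vdW: P = RT/(V_m − b) − a/V_m² = 53.8314/1.17872 − 3.716/1.48596 = 45.6694 − 2.50074 = 43.1687 atm
ΔP = 43.1687 − 44.1603 = -0.992 atm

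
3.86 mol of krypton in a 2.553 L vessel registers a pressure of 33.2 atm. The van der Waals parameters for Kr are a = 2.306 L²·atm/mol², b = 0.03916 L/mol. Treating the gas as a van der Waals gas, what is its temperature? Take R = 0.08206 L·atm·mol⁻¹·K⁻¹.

T ≈ 291.7 K

T = (P + a n²/V²)(V − nb)/(nR)
P + a n²/V² = 33.2 + (2.306)(3.86)²/(2.553)² = 38.471 atm
V − nb = 2.553 − (3.86)(0.03916) = 2.4018 L
T = (38.471)(2.4018)/((3.86)(0.08206)) = 291.7 K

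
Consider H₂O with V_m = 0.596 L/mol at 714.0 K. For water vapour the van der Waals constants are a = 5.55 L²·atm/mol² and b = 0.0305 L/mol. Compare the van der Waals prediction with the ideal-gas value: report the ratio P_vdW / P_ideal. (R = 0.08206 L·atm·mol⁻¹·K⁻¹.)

P_vdW / P_ideal ≈ 0.8950

Ideal: P_ideal = RT/V_m = (0.08206)(714.0)/0.596 = 98.3068 atm
vdW: P = RT/(V_m − b) − a/V_m² = 58.5908/0.565500 − 5.55/0.355216 = 103.609 − 15.6243 = 87.985 atm
Ratio = 87.985/98.3068 = 0.8950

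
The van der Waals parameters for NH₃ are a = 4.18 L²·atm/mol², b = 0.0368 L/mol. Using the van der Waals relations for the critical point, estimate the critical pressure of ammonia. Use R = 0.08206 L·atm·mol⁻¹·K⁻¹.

P_c ≈ 114.3 atm

For a van der Waals gas, P_c = a/(27b²).
P_c = 4.18/(27×(0.0368)²) = 4.18/0.036564 = 114.3 atm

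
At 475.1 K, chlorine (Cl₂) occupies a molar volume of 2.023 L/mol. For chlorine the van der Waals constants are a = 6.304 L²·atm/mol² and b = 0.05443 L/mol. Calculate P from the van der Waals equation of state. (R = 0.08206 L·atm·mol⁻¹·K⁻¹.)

P ≈ 18.26 atm

P = RT/(V_m − b) − a/V_m²
RT/(V_m − b) = (0.08206)(475.1)/(2.023 − 0.05443) = 38.987/1.9686 = 19.804 atm
a/V_m² = 6.304/(2.023)² = 1.5404 atm
P = 19.804 − 1.5404 = 18.26 atm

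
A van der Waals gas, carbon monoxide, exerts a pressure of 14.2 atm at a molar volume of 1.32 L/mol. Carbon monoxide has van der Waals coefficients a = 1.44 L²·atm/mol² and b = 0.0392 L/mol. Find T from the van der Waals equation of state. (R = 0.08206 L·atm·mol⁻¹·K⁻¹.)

T ≈ 234.5 K

T = (P + a/V_m²)(V_m − b)/R
P + a/V_m² = 14.2 + 1.44/(1.32)² = 15.026 atm
V_m − b = 1.32 − 0.0392 = 1.2808 L/mol
T = (15.026)(1.2808)/0.08206 = 234.5 K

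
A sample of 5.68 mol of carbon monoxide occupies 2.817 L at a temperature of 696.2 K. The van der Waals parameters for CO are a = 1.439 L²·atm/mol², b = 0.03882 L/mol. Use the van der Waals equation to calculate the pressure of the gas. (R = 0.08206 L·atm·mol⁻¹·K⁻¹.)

P ≈ 119.1 atm

P = nRT/(V − nb) − a n²/V²
nRT/(V − nb) = (5.68)(0.08206)(696.2)/(2.817 − 5.68×0.03882) = 324.50/2.5965 = 124.98 atm
a n²/V² = (1.439)(5.68)²/(2.817)² = 5.8504 atm
P = 124.98 − 5.8504 = 119.1 atm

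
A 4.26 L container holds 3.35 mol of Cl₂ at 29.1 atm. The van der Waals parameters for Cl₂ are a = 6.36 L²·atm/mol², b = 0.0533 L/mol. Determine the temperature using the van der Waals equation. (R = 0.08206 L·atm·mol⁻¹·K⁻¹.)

T ≈ 490.4 K

T = (P + a n²/V²)(V − nb)/(nR)
P + a n²/V² = 29.1 + (6.36)(3.35)²/(4.26)² = 33.033 atm
V − nb = 4.26 − (3.35)(0.0533) = 4.0814 L
T = (33.033)(4.0814)/((3.35)(0.08206)) = 490.4 K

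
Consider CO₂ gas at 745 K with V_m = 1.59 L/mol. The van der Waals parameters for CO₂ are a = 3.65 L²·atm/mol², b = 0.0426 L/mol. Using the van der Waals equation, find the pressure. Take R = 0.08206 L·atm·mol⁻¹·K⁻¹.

P ≈ 38.06 atm

P = RT/(V_m − b) − a/V_m²
RT/(V_m − b) = (0.08206)(745)/(1.59 − 0.0426) = 61.135/1.5474 = 39.508 atm
a/V_m² = 3.65/(1.59)² = 1.4438 atm
P = 39.508 − 1.4438 = 38.06 atm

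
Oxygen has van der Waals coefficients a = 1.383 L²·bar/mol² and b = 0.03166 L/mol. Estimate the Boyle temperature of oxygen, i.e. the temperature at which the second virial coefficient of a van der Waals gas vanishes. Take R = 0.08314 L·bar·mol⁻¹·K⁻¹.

T_B ≈ 525.4 K

For a van der Waals gas the second virial coefficient B₂ = b − a/(RT) vanishes at T_B = a/(Rb).
T_B = 1.383/(0.08314×0.03166) = 1.383/0.0026322 = 525.4 K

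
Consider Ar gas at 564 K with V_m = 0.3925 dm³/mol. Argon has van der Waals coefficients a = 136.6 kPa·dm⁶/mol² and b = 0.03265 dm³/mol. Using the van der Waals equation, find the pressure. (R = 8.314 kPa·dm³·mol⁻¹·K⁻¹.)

P = RT/(V_m − b) − a/V_m²
RT/(V_m − b) = (8.314)(564)/(0.3925 − 0.03265) = 4689.1/0.35985 = 13031 kPa
a/V_m² = 136.6/(0.3925)² = 886.69 kPa
P = 13031 − 886.69 = 12144 kPa

P ≈ 12144 kPa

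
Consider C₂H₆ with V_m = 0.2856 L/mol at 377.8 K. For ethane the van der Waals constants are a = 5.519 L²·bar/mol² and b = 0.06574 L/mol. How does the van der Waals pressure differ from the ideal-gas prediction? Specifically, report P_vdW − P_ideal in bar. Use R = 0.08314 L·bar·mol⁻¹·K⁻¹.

ΔP ≈ -34.78 bar

Ideal: P_ideal = RT/V_m = (0.08314)(377.8)/0.2856 = 109.980 bar
vdW: P = RT/(V_m − b) − a/V_m² = 31.4103/0.219860 − 5.519/0.0815674 = 142.865 − 67.6618 = 75.203 bar
ΔP = 75.203 − 109.980 = -34.78 bar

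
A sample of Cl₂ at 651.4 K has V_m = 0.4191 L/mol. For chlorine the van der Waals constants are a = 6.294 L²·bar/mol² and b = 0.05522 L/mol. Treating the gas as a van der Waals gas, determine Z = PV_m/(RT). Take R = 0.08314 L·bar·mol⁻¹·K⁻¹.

P = RT/(V_m − b) − a/V_m² = (0.08314)(651.4)/(0.4191 − 0.05522) − 6.294/(0.4191)²
  = 54.157/0.36388 − 35.834 = 148.83 − 35.834 = 113.00 bar
Z = PV_m/(RT) = (113.00)(0.4191)/((0.08314)(651.4)) = 47.358/54.157 = 0.8745

Z ≈ 0.8745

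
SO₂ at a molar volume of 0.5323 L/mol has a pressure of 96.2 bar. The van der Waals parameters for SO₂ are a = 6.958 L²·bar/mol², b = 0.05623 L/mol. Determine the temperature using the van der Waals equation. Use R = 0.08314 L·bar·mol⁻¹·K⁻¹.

T = (P + a/V_m²)(V_m − b)/R
P + a/V_m² = 96.2 + 6.958/(0.5323)² = 120.76 bar
V_m − b = 0.5323 − 0.05623 = 0.47607 L/mol
T = (120.76)(0.47607)/0.08314 = 691.5 K

T ≈ 691.5 K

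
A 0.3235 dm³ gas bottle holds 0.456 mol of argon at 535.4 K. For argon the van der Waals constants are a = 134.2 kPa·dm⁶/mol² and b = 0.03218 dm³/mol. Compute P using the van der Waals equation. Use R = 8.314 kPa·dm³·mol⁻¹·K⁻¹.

P ≈ 6306 kPa

P = nRT/(V − nb) − a n²/V²
nRT/(V − nb) = (0.456)(8.314)(535.4)/(0.3235 − 0.456×0.03218) = 2029.8/0.30883 = 6572.5 kPa
a n²/V² = (134.2)(0.456)²/(0.3235)² = 266.65 kPa
P = 6572.5 − 266.65 = 6306 kPa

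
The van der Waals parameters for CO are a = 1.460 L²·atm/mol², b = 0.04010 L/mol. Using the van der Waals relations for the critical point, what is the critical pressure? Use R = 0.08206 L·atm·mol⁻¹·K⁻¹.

P_c ≈ 33.63 atm

For a van der Waals gas, P_c = a/(27b²).
P_c = 1.460/(27×(0.04010)²) = 1.460/0.043416 = 33.63 atm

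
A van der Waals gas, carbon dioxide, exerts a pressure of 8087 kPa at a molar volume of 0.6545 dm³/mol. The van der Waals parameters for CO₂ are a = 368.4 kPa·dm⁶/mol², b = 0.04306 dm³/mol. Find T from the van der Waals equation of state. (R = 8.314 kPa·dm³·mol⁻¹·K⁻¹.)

T ≈ 658.0 K

T = (P + a/V_m²)(V_m − b)/R
P + a/V_m² = 8087 + 368.4/(0.6545)² = 8947.0 kPa
V_m − b = 0.6545 − 0.04306 = 0.61144 dm³/mol
T = (8947.0)(0.61144)/8.314 = 658.0 K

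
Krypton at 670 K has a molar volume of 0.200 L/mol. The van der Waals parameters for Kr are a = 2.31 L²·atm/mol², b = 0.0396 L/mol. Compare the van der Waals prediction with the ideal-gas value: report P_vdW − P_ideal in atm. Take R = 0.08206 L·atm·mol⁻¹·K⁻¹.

ΔP ≈ 10.12 atm

Ideal: P_ideal = RT/V_m = (0.08206)(670)/0.200 = 274.901 atm
vdW: P = RT/(V_m − b) − a/V_m² = 54.9802/0.160400 − 2.31/0.0400000 = 342.769 − 57.7500 = 285.019 atm
ΔP = 285.019 − 274.901 = 10.12 atm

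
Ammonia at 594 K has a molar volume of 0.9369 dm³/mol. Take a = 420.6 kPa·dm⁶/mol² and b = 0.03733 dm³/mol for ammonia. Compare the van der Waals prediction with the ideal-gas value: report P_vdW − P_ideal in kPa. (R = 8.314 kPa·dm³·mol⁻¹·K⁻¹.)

ΔP ≈ -260.4 kPa

Ideal: P_ideal = RT/V_m = (8.314)(594)/0.9369 = 5271.12 kPa
vdW: P = RT/(V_m − b) − a/V_m² = 4938.52/0.899570 − 420.6/0.877782 = 5489.87 − 479.162 = 5010.71 kPa
ΔP = 5010.71 − 5271.12 = -260.4 kPa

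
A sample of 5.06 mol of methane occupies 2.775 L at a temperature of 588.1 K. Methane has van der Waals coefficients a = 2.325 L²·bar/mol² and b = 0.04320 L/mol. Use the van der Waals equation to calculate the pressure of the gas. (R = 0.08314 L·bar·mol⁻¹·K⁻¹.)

P ≈ 89.05 bar

P = nRT/(V − nb) − a n²/V²
nRT/(V − nb) = (5.06)(0.08314)(588.1)/(2.775 − 5.06×0.04320) = 247.41/2.5564 = 96.781 bar
a n²/V² = (2.325)(5.06)²/(2.775)² = 7.7303 bar
P = 96.781 − 7.7303 = 89.05 bar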